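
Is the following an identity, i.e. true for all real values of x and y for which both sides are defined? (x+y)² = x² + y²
Claim: (x+y)² = x² + y².
Test a specific point where both sides are defined: x = 1/2, y = 3.
LHS = (x+y)² ≈ 12.2500
RHS = x² + y² ≈ 9.2500
Since 12.2500 ≠ 9.2500, the equation fails at this point, so it cannot hold for all real values of x and y for which both sides are defined.
The correct expansion is (x+y)² = x² + 2xy + y²; the cross term 2xy is missing.

Conclusion: No, this is NOT an identity.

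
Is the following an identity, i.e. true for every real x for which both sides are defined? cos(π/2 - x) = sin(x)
Yes, this is an identity.

Claim: cos(π/2 - x) = sin(x).
Reasoning: Use cos(u - v) = cos(u)cos(v) + sin(u)sin(v) with u = π/2, v = x: cos(π/2)cos(x) + sin(π/2)sin(x) = 0·cos(x) + 1·sin(x) = sin(x).
So the two sides agree for every real x for which both sides are defined.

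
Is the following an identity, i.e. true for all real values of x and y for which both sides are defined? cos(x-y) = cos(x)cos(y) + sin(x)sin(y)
Claim: cos(x-y) = cos(x)cos(y) + sin(x)sin(y).
Reasoning: Replace y by -y in cos(x+y) = cos(x)cos(y) - sin(x)sin(y) and use cos(-y) = cos(y), sin(-y) = -sin(y): cos(x-y) = cos(x)cos(y) + sin(x)sin(y).
So the two sides agree for all real values of x and y for which both sides are defined.

Conclusion: Yes, this is an identity.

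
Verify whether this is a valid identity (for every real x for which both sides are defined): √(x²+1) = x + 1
Claim: √(x²+1) = x + 1.
Test a specific point where both sides are defined: x = -2.
LHS = √(x²+1) ≈ 2.2361
RHS = x + 1 ≈ -1.0000
Since 2.2361 ≠ -1.0000, the equation fails at this point, so it cannot hold for every real x for which both sides are defined.
(x+1)² = x² + 2x + 1 ≠ x² + 1 unless x = 0.

Conclusion: No, this is NOT an identity.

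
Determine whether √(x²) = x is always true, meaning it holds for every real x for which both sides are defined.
No, this is NOT an identity.

Claim: √(x²) = x.
Test a specific point where both sides are defined: x = -1.
LHS = √(x²) ≈ 1.0000
RHS = x ≈ -1.0000
Since 1.0000 ≠ -1.0000, the equation fails at this point, so it cannot hold for every real x for which both sides are defined.
√(x²) = |x|, which differs from x whenever x < 0 (both sides are defined for every real x).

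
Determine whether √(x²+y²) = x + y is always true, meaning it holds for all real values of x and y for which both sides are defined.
No, this is NOT an identity.

Claim: √(x²+y²) = x + y.
Test a specific point where both sides are defined: x = 2, y = 3/2.
LHS = √(x²+y²) ≈ 2.5000
RHS = x + y ≈ 3.5000
Since 2.5000 ≠ 3.5000, the equation fails at this point, so it cannot hold for all real values of x and y for which both sides are defined.
(x+y)² = x² + 2xy + y², not x² + y², so the square root does not split this way.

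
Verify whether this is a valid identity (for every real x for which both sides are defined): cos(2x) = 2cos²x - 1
Claim: cos(2x) = 2cos²x - 1.
Reasoning: cos(2x) = cos²x - sin²x. Replace sin²x by 1 - cos²x: cos²x - (1 - cos²x) = 2cos²x - 1.
So the two sides agree for every real x for which both sides are defined.

Conclusion: Yes, this is an identity.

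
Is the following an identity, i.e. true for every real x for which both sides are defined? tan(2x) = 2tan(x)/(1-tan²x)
Yes, this is an identity.

Claim: tan(2x) = 2tan(x)/(1-tan²x).
Reasoning: tan(2x) = sin(2x)/cos(2x) = 2sin(x)cos(x) / (cos²x - sin²x). Divide numerator and denominator by cos²x: 2tan(x) / (1 - tan²x).
So the two sides agree for every real x for which both sides are defined.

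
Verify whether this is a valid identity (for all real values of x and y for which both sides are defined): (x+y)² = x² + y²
Claim: (x+y)² = x² + y².
Test a specific point where both sides are defined: x = 1/2, y = 5.
LHS = (x+y)² ≈ 30.2500
RHS = x² + y² ≈ 25.2500
Since 30.2500 ≠ 25.2500, the equation fails at this point, so it cannot hold for all real values of x and y for which both sides are defined.
The correct expansion is (x+y)² = x² + 2xy + y²; the cross term 2xy is missing.

Conclusion: No, this is NOT an identity.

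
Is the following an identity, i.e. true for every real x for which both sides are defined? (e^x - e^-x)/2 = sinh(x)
Claim: (e^x - e^-x)/2 = sinh(x).
Reasoning: This is exactly the definition of the hyperbolic sine: sinh(x) := (e^x - e^-x)/2.
So the two sides agree for every real x for which both sides are defined.

Conclusion: Yes, this is an identity.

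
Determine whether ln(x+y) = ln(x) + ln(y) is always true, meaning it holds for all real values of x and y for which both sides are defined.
No, this is NOT an identity.

Claim: ln(x+y) = ln(x) + ln(y).
Test a specific point where both sides are defined: x = 2, y = 3.
LHS = ln(x+y) ≈ 1.6094
RHS = ln(x) + ln(y) ≈ 1.7918
Since 1.6094 ≠ 1.7918, the equation fails at this point, so it cannot hold for all real values of x and y for which both sides are defined.
ln(x) + ln(y) = ln(xy), not ln(x+y).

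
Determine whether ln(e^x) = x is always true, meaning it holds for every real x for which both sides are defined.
Yes, this is an identity.

Claim: ln(e^x) = x.
Reasoning: ln is the inverse of the exponential: ln(e^x) asks for the exponent p with e^p = e^x, and since e^p is one-to-one that exponent is p = x.
So the two sides agree for every real x for which both sides are defined.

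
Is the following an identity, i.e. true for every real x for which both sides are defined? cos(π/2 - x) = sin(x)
Claim: cos(π/2 - x) = sin(x).
Reasoning: Use cos(u - v) = cos(u)cos(v) + sin(u)sin(v) with u = π/2, v = x: cos(π/2)cos(x) + sin(π/2)sin(x) = 0·cos(x) + 1·sin(x) = sin(x).
So the two sides agree for every real x for which both sides are defined.

Conclusion: Yes, this is an identity.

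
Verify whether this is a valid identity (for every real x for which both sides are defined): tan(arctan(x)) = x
Yes, this is an identity.

Claim: tan(arctan(x)) = x.
Reasoning: For every real x, arctan(x) is by definition the angle in (-π/2, π/2) whose tangent equals x. Taking the tangent of that angle returns x.
So the two sides agree for every real x for which both sides are defined.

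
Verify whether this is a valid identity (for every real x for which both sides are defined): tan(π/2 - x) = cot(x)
Claim: tan(π/2 - x) = cot(x).
Reasoning: tan(π/2 - x) = sin(π/2 - x)/cos(π/2 - x) = cos(x)/sin(x) = cot(x), using the cofunction identities sin(π/2 - x) = cos(x) and cos(π/2 - x) = sin(x).
So the two sides agree for every real x for which both sides are defined.

Conclusion: Yes, this is an identity.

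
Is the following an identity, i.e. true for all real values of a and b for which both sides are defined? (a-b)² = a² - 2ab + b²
Yes, this is an identity.

Claim: (a-b)² = a² - 2ab + b².
Reasoning: Expand: (a-b)² = (a-b)(a-b) = a·a - a·b - b·a + b·b = a² - 2ab + b².
So the two sides agree for all real values of a and b for which both sides are defined.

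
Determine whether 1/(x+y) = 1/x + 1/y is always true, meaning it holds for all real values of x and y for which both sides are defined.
Claim: 1/(x+y) = 1/x + 1/y.
Test a specific point where both sides are defined: x = -1, y = 5.
LHS = 1/(x+y) ≈ 0.2500
RHS = 1/x + 1/y ≈ -0.8000
Since 0.2500 ≠ -0.8000, the equation fails at this point, so it cannot hold for all real values of x and y for which both sides are defined.
1/x + 1/y = (x+y)/(xy), which is not 1/(x+y).

Conclusion: No, this is NOT an identity.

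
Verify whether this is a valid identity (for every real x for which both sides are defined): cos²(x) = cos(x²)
Claim: cos²(x) = cos(x²).
Test a specific point where both sides are defined: x = π/6.
LHS = cos²(x) ≈ 0.7500
RHS = cos(x²) ≈ 0.9627
Since 0.7500 ≠ 0.9627, the equation fails at this point, so it cannot hold for every real x for which both sides are defined.
cos²(x) means (cos x)², squaring the output; cos(x²) squares the input. These are different functions.

Conclusion: No, this is NOT an identity.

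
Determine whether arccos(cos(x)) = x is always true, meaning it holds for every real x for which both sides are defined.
Claim: arccos(cos(x)) = x.
Test a specific point where both sides are defined: x = -π/2.
LHS = arccos(cos(x)) ≈ 1.5708
RHS = x ≈ -1.5708
Since 1.5708 ≠ -1.5708, the equation fails at this point, so it cannot hold for every real x for which both sides are defined.
arccos only returns values in [0, π], so arccos(cos(x)) = x holds only for x in that interval, not for all real x.

Conclusion: No, this is NOT an identity.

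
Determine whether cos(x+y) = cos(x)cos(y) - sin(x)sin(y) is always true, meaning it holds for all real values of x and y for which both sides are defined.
Yes, this is an identity.

Claim: cos(x+y) = cos(x)cos(y) - sin(x)sin(y).
Reasoning: By Euler's formula e^(i(x+y)) = e^(ix)·e^(iy) = (cos x + i·sin x)(cos y + i·sin y). The real part of the left side is cos(x+y); the real part of the product is cos(x)cos(y) - sin(x)sin(y) (since i·i = -1).
So the two sides agree for all real values of x and y for which both sides are defined.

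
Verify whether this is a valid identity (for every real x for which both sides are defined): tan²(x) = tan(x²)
No, this is NOT an identity.

Claim: tan²(x) = tan(x²).
Test a specific point where both sides are defined: x = -π/4.
LHS = tan²(x) ≈ 1.0000
RHS = tan(x²) ≈ 0.7092
Since 1.0000 ≠ 0.7092, the equation fails at this point, so it cannot hold for every real x for which both sides are defined.
tan²(x) means (tan x)², squaring the output; tan(x²) squares the input. These are different functions.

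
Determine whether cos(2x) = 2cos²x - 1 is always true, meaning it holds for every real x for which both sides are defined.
Claim: cos(2x) = 2cos²x - 1.
Reasoning: cos(2x) = cos²x - sin²x. Replace sin²x by 1 - cos²x: cos²x - (1 - cos²x) = 2cos²x - 1.
So the two sides agree for every real x for which both sides are defined.

Conclusion: Yes, this is an identity.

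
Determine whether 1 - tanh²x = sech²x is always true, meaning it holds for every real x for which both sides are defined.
Claim: 1 - tanh²x = sech²x.
Reasoning: Divide cosh²x - sinh²x = 1 through by cosh²x (never zero): 1 - tanh²x = 1/cosh²x = sech²x.
So the two sides agree for every real x for which both sides are defined.

Conclusion: Yes, this is an identity.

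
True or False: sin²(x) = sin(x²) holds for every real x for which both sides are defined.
False.

Claim: sin²(x) = sin(x²).
Test a specific point where both sides are defined: x = π.
LHS = sin²(x) ≈ 0.0000
RHS = sin(x²) ≈ -0.4303
Since 0.0000 ≠ -0.4303, the equation fails at this point, so it cannot hold for every real x for which both sides are defined.
sin²(x) means (sin x)², squaring the output; sin(x²) squares the input. These are different functions.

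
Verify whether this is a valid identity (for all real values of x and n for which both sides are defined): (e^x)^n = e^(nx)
Yes, this is an identity.

Claim: (e^x)^n = e^(nx).
Reasoning: e^x is a positive real number, and for a positive base B and real exponent n, B^n = e^(n·ln B). With B = e^x, ln B = x, so (e^x)^n = e^(n·x).
So the two sides agree for all real values of x and n for which both sides are defined.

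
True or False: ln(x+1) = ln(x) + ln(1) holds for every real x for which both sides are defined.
Claim: ln(x+1) = ln(x) + ln(1).
Test a specific point where both sides are defined: x = 1/2.
LHS = ln(x+1) ≈ 0.4055
RHS = ln(x) + ln(1) ≈ -0.6931
Since 0.4055 ≠ -0.6931, the equation fails at this point, so it cannot hold for every real x for which both sides are defined.
ln(1) = 0, so the right side is just ln(x), which differs from ln(x+1).

Conclusion: False.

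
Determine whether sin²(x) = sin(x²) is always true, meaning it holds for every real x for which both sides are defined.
Claim: sin²(x) = sin(x²).
Test a specific point where both sides are defined: x = π/4.
LHS = sin²(x) ≈ 0.5000
RHS = sin(x²) ≈ 0.5785
Since 0.5000 ≠ 0.5785, the equation fails at this point, so it cannot hold for every real x for which both sides are defined.
sin²(x) means (sin x)², squaring the output; sin(x²) squares the input. These are different functions.

Conclusion: No, this is NOT an identity.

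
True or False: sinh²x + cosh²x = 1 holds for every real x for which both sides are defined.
False.

Claim: sinh²x + cosh²x = 1.
Test a specific point where both sides are defined: x = 1.
LHS = sinh²x + cosh²x ≈ 3.7622
RHS = 1 ≈ 1.0000
Since 3.7622 ≠ 1.0000, the equation fails at this point, so it cannot hold for every real x for which both sides are defined.
The correct hyperbolic identity is cosh²x - sinh²x = 1 (a difference); the sum sinh²x + cosh²x equals cosh(2x).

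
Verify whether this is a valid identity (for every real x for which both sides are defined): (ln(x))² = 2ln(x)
Claim: (ln(x))² = 2ln(x).
Test a specific point where both sides are defined: x = 1/2.
LHS = (ln(x))² ≈ 0.4805
RHS = 2ln(x) ≈ -1.3863
Since 0.4805 ≠ -1.3863, the equation fails at this point, so it cannot hold for every real x for which both sides are defined.
2ln(x) equals ln(x²), which is not the same as (ln x)².

Conclusion: No, this is NOT an identity.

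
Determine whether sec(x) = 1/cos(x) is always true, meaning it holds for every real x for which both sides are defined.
Claim: sec(x) = 1/cos(x).
Reasoning: sec(x) is by definition the reciprocal of cos(x), wherever cos(x) ≠ 0.
So the two sides agree for every real x for which both sides are defined.

Conclusion: Yes, this is an identity.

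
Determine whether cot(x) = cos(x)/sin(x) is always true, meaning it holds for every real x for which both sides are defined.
Yes, this is an identity.

Claim: cot(x) = cos(x)/sin(x).
Reasoning: cot(x) is defined as 1/tan(x) = 1/(sin(x)/cos(x)) = cos(x)/sin(x), wherever sin(x) ≠ 0.
So the two sides agree for every real x for which both sides are defined.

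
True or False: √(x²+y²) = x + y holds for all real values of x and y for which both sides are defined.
False.

Claim: √(x²+y²) = x + y.
Test a specific point where both sides are defined: x = -1, y = 5.
LHS = √(x²+y²) ≈ 5.0990
RHS = x + y ≈ 4.0000
Since 5.0990 ≠ 4.0000, the equation fails at this point, so it cannot hold for all real values of x and y for which both sides are defined.
(x+y)² = x² + 2xy + y², not x² + y², so the square root does not split this way.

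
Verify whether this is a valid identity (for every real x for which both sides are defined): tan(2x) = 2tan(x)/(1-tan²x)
Claim: tan(2x) = 2tan(x)/(1-tan²x).
Reasoning: tan(2x) = sin(2x)/cos(2x) = 2sin(x)cos(x) / (cos²x - sin²x). Divide numerator and denominator by cos²x: 2tan(x) / (1 - tan²x).
So the two sides agree for every real x for which both sides are defined.

Conclusion: Yes, this is an identity.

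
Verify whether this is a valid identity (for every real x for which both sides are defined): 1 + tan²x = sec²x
Yes, this is an identity.

Claim: 1 + tan²x = sec²x.
Reasoning: Start from sin²x + cos²x = 1 and divide every term by cos²x (allowed wherever tan x and sec x are defined): tan²x + 1 = 1/cos²x = sec²x.
So the two sides agree for every real x for which both sides are defined.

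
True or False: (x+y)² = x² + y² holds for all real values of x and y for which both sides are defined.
False.

Claim: (x+y)² = x² + y².
Test a specific point where both sides are defined: x = 2, y = -3.
LHS = (x+y)² ≈ 1.0000
RHS = x² + y² ≈ 13.0000
Since 1.0000 ≠ 13.0000, the equation fails at this point, so it cannot hold for all real values of x and y for which both sides are defined.
The correct expansion is (x+y)² = x² + 2xy + y²; the cross term 2xy is missing.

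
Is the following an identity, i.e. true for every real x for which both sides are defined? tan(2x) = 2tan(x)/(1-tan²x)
Yes, this is an identity.

Claim: tan(2x) = 2tan(x)/(1-tan²x).
Reasoning: tan(2x) = sin(2x)/cos(2x) = 2sin(x)cos(x) / (cos²x - sin²x). Divide numerator and denominator by cos²x: 2tan(x) / (1 - tan²x).
So the two sides agree for every real x for which both sides are defined.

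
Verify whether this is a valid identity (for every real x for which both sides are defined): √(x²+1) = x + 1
No, this is NOT an identity.

Claim: √(x²+1) = x + 1.
Test a specific point where both sides are defined: x = 1/2.
LHS = √(x²+1) ≈ 1.1180
RHS = x + 1 ≈ 1.5000
Since 1.1180 ≠ 1.5000, the equation fails at this point, so it cannot hold for every real x for which both sides are defined.
(x+1)² = x² + 2x + 1 ≠ x² + 1 unless x = 0.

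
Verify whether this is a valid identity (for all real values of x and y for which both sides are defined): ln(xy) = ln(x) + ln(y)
Yes, this is an identity.

Claim: ln(xy) = ln(x) + ln(y).
Reasoning: Both sides are simultaneously defined only when x, y > 0. Write x = e^p, y = e^q (p = ln x, q = ln y). Then xy = e^p · e^q = e^(p+q), so ln(xy) = p + q = ln(x) + ln(y).
So the two sides agree for all real values of x and y for which both sides are defined.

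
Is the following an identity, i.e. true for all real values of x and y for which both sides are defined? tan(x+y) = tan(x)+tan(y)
Claim: tan(x+y) = tan(x)+tan(y).
Test a specific point where both sides are defined: x = 3π/4, y = -π/3.
LHS = tan(x+y) ≈ 3.7321
RHS = tan(x)+tan(y) ≈ -2.7321
Since 3.7321 ≠ -2.7321, the equation fails at this point, so it cannot hold for all real values of x and y for which both sides are defined.
The correct formula is tan(x+y) = (tan(x) + tan(y))/(1 - tan(x)tan(y)).

Conclusion: No, this is NOT an identity.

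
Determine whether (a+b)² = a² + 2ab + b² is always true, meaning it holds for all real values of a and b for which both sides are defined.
Yes, this is an identity.

Claim: (a+b)² = a² + 2ab + b².
Reasoning: Expand: (a+b)² = (a+b)(a+b) = a·a + a·b + b·a + b·b = a² + 2ab + b².
So the two sides agree for all real values of a and b for which both sides are defined.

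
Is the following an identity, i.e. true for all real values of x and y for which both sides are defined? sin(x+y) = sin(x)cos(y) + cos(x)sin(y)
Claim: sin(x+y) = sin(x)cos(y) + cos(x)sin(y).
Reasoning: By Euler's formula e^(i(x+y)) = e^(ix)·e^(iy) = (cos x + i·sin x)(cos y + i·sin y). The imaginary part of the left side is sin(x+y); the imaginary part of the product is sin(x)cos(y) + cos(x)sin(y).
So the two sides agree for all real values of x and y for which both sides are defined.

Conclusion: Yes, this is an identity.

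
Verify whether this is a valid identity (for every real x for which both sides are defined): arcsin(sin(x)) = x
Claim: arcsin(sin(x)) = x.
Test a specific point where both sides are defined: x = 2π/3.
LHS = arcsin(sin(x)) ≈ 1.0472
RHS = x ≈ 2.0944
Since 1.0472 ≠ 2.0944, the equation fails at this point, so it cannot hold for every real x for which both sides are defined.
arcsin only returns values in [-π/2, π/2], so arcsin(sin(x)) = x holds only for x in that interval, not for all real x.

Conclusion: No, this is NOT an identity.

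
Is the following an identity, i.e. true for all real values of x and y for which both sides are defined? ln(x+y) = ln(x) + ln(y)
Claim: ln(x+y) = ln(x) + ln(y).
Test a specific point where both sides are defined: x = 1/2, y = 3/2.
LHS = ln(x+y) ≈ 0.6931
RHS = ln(x) + ln(y) ≈ -0.2877
Since 0.6931 ≠ -0.2877, the equation fails at this point, so it cannot hold for all real values of x and y for which both sides are defined.
ln(x) + ln(y) = ln(xy), not ln(x+y).

Conclusion: No, this is NOT an identity.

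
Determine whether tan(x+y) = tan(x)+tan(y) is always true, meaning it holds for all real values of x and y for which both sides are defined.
Claim: tan(x+y) = tan(x)+tan(y).
Test a specific point where both sides are defined: x = -π/6, y = -π/6.
LHS = tan(x+y) ≈ -1.7321
RHS = tan(x)+tan(y) ≈ -1.1547
Since -1.7321 ≠ -1.1547, the equation fails at this point, so it cannot hold for all real values of x and y for which both sides are defined.
The correct formula is tan(x+y) = (tan(x) + tan(y))/(1 - tan(x)tan(y)).

Conclusion: No, this is NOT an identity.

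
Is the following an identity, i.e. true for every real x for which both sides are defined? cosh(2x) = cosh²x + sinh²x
Claim: cosh(2x) = cosh²x + sinh²x.
Reasoning: cosh²x = (e^(2x) + 2 + e^(-2x))/4 and sinh²x = (e^(2x) - 2 + e^(-2x))/4. Adding gives (2e^(2x) + 2e^(-2x))/4 = (e^(2x) + e^(-2x))/2 = cosh(2x).
So the two sides agree for every real x for which both sides are defined.

Conclusion: Yes, this is an identity.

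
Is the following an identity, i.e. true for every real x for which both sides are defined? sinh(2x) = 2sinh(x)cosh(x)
Claim: sinh(2x) = 2sinh(x)cosh(x).
Reasoning: 2sinh(x)cosh(x) = 2 · (e^x - e^-x)/2 · (e^x + e^-x)/2 = (e^(2x) - e^(-2x))/2 = sinh(2x).
So the two sides agree for every real x for which both sides are defined.

Conclusion: Yes, this is an identity.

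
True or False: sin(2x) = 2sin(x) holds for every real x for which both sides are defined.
Claim: sin(2x) = 2sin(x).
Test a specific point where both sides are defined: x = 2π/3.
LHS = sin(2x) ≈ -0.8660
RHS = 2sin(x) ≈ 1.7321
Since -0.8660 ≠ 1.7321, the equation fails at this point, so it cannot hold for every real x for which both sides are defined.
The correct double-angle formula is sin(2x) = 2sin(x)cos(x).

Conclusion: False.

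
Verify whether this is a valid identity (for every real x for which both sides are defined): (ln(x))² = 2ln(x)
Claim: (ln(x))² = 2ln(x).
Test a specific point where both sides are defined: x = 1/2.
LHS = (ln(x))² ≈ 0.4805
RHS = 2ln(x) ≈ -1.3863
Since 0.4805 ≠ -1.3863, the equation fails at this point, so it cannot hold for every real x for which both sides are defined.
2ln(x) equals ln(x²), which is not the same as (ln x)².

Conclusion: No, this is NOT an identity.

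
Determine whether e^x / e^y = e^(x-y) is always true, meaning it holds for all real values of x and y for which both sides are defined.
Yes, this is an identity.

Claim: e^x / e^y = e^(x-y).
Reasoning: 1/e^y = e^(-y), so e^x / e^y = e^x · e^(-y) = e^(x + (-y)) = e^(x-y) by the product rule for exponents.
So the two sides agree for all real values of x and y for which both sides are defined.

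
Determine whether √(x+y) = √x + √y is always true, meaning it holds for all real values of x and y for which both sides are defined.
Claim: √(x+y) = √x + √y.
Test a specific point where both sides are defined: x = 2, y = 4.
LHS = √(x+y) ≈ 2.4495
RHS = √x + √y ≈ 3.4142
Since 2.4495 ≠ 3.4142, the equation fails at this point, so it cannot hold for all real values of x and y for which both sides are defined.
Squaring the right side gives x + 2√(xy) + y, not x + y.

Conclusion: No, this is NOT an identity.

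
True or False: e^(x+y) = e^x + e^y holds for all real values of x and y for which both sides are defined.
Claim: e^(x+y) = e^x + e^y.
Test a specific point where both sides are defined: x = -2, y = 1.
LHS = e^(x+y) ≈ 0.3679
RHS = e^x + e^y ≈ 2.8536
Since 0.3679 ≠ 2.8536, the equation fails at this point, so it cannot hold for all real values of x and y for which both sides are defined.
The correct rule is e^(x+y) = e^x · e^y (a product, not a sum).

Conclusion: False.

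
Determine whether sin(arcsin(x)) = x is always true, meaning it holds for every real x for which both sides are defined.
Yes, this is an identity.

Claim: sin(arcsin(x)) = x.
Reasoning: For -1 ≤ x ≤ 1 (where arcsin is defined), arcsin(x) is by definition an angle whose sine equals x. Taking the sine of that angle returns x. (Note the other order, arcsin(sin x) = x, is NOT an identity.)
So the two sides agree for every real x for which both sides are defined.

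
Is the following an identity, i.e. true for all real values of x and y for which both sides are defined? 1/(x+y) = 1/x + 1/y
No, this is NOT an identity.

Claim: 1/(x+y) = 1/x + 1/y.
Test a specific point where both sides are defined: x = 1, y = 5.
LHS = 1/(x+y) ≈ 0.1667
RHS = 1/x + 1/y ≈ 1.2000
Since 0.1667 ≠ 1.2000, the equation fails at this point, so it cannot hold for all real values of x and y for which both sides are defined.
1/x + 1/y = (x+y)/(xy), which is not 1/(x+y).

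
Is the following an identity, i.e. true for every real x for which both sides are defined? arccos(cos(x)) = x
No, this is NOT an identity.

Claim: arccos(cos(x)) = x.
Test a specific point where both sides are defined: x = -π/6.
LHS = arccos(cos(x)) ≈ 0.5236
RHS = x ≈ -0.5236
Since 0.5236 ≠ -0.5236, the equation fails at this point, so it cannot hold for every real x for which both sides are defined.
arccos only returns values in [0, π], so arccos(cos(x)) = x holds only for x in that interval, not for all real x.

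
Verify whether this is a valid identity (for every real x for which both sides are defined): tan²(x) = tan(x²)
Claim: tan²(x) = tan(x²).
Test a specific point where both sides are defined: x = -π/6.
LHS = tan²(x) ≈ 0.3333
RHS = tan(x²) ≈ 0.2812
Since 0.3333 ≠ 0.2812, the equation fails at this point, so it cannot hold for every real x for which both sides are defined.
tan²(x) means (tan x)², squaring the output; tan(x²) squares the input. These are different functions.

Conclusion: No, this is NOT an identity.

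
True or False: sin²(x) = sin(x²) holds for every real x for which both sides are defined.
Claim: sin²(x) = sin(x²).
Test a specific point where both sides are defined: x = π/2.
LHS = sin²(x) ≈ 1.0000
RHS = sin(x²) ≈ 0.6243
Since 1.0000 ≠ 0.6243, the equation fails at this point, so it cannot hold for every real x for which both sides are defined.
sin²(x) means (sin x)², squaring the output; sin(x²) squares the input. These are different functions.

Conclusion: False.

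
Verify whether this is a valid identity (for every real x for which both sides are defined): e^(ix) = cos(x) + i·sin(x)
Yes, this is an identity.

Claim: e^(ix) = cos(x) + i·sin(x).
Reasoning: Euler's formula. Expand e^(ix) = Σ (ix)^k / k!. Since i² = -1, the even-k terms are Σ (-1)^m x^(2m)/(2m)! = cos(x) and the odd-k terms are i · Σ (-1)^m x^(2m+1)/(2m+1)! = i·sin(x).
So the two sides agree for every real x for which both sides are defined.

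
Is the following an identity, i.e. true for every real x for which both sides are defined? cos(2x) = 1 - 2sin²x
Yes, this is an identity.

Claim: cos(2x) = 1 - 2sin²x.
Reasoning: cos(2x) = cos²x - sin²x. Replace cos²x by 1 - sin²x: (1 - sin²x) - sin²x = 1 - 2sin²x.
So the two sides agree for every real x for which both sides are defined.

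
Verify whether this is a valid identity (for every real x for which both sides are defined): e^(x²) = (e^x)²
Claim: e^(x²) = (e^x)².
Test a specific point where both sides are defined: x = -1.
LHS = e^(x²) ≈ 2.7183
RHS = (e^x)² ≈ 0.1353
Since 2.7183 ≠ 0.1353, the equation fails at this point, so it cannot hold for every real x for which both sides are defined.
(e^x)² = e^(2x), and 2x ≠ x² in general.

Conclusion: No, this is NOT an identity.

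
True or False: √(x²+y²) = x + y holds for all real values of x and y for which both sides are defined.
Claim: √(x²+y²) = x + y.
Test a specific point where both sides are defined: x = 4, y = 2.
LHS = √(x²+y²) ≈ 4.4721
RHS = x + y ≈ 6.0000
Since 4.4721 ≠ 6.0000, the equation fails at this point, so it cannot hold for all real values of x and y for which both sides are defined.
(x+y)² = x² + 2xy + y², not x² + y², so the square root does not split this way.

Conclusion: False.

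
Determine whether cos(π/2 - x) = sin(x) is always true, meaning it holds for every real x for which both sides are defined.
Claim: cos(π/2 - x) = sin(x).
Reasoning: Use cos(u - v) = cos(u)cos(v) + sin(u)sin(v) with u = π/2, v = x: cos(π/2)cos(x) + sin(π/2)sin(x) = 0·cos(x) + 1·sin(x) = sin(x).
So the two sides agree for every real x for which both sides are defined.

Conclusion: Yes, this is an identity.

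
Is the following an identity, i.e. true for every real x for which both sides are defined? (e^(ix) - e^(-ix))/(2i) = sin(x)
Yes, this is an identity.

Claim: (e^(ix) - e^(-ix))/(2i) = sin(x).
Reasoning: By Euler's formula e^(ix) = cos(x) + i·sin(x) and e^(-ix) = cos(x) - i·sin(x). Subtracting cancels the cosine terms: e^(ix) - e^(-ix) = 2i·sin(x); divide by 2i.
So the two sides agree for every real x for which both sides are defined.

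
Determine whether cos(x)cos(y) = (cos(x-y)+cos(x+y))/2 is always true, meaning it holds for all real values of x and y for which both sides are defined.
Claim: cos(x)cos(y) = (cos(x-y)+cos(x+y))/2.
Reasoning: cos(x-y) = cos(x)cos(y) + sin(x)sin(y) and cos(x+y) = cos(x)cos(y) - sin(x)sin(y). Adding, cos(x-y) + cos(x+y) = 2cos(x)cos(y); divide by 2.
So the two sides agree for all real values of x and y for which both sides are defined.

Conclusion: Yes, this is an identity.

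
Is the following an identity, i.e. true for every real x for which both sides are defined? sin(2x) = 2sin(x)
Claim: sin(2x) = 2sin(x).
Test a specific point where both sides are defined: x = -π/2.
LHS = sin(2x) ≈ 0.0000
RHS = 2sin(x) ≈ -2.0000
Since 0.0000 ≠ -2.0000, the equation fails at this point, so it cannot hold for every real x for which both sides are defined.
The correct double-angle formula is sin(2x) = 2sin(x)cos(x).

Conclusion: No, this is NOT an identity.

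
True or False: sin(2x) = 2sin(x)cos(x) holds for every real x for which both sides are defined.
True.

Claim: sin(2x) = 2sin(x)cos(x).
Reasoning: Put y = x in the addition formula sin(x+y) = sin(x)cos(y) + cos(x)sin(y): sin(2x) = sin(x)cos(x) + cos(x)sin(x) = 2sin(x)cos(x).
So the two sides agree for every real x for which both sides are defined.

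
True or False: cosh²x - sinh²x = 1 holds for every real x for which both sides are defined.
Claim: cosh²x - sinh²x = 1.
Reasoning: With cosh(x) = (e^x + e^-x)/2 and sinh(x) = (e^x - e^-x)/2: cosh²x = (e^(2x) + 2 + e^(-2x))/4 and sinh²x = (e^(2x) - 2 + e^(-2x))/4. Subtracting leaves 4/4 = 1.
So the two sides agree for every real x for which both sides are defined.

Conclusion: True.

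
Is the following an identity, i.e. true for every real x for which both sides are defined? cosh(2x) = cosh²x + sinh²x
Claim: cosh(2x) = cosh²x + sinh²x.
Reasoning: cosh²x = (e^(2x) + 2 + e^(-2x))/4 and sinh²x = (e^(2x) - 2 + e^(-2x))/4. Adding gives (2e^(2x) + 2e^(-2x))/4 = (e^(2x) + e^(-2x))/2 = cosh(2x).
So the two sides agree for every real x for which both sides are defined.

Conclusion: Yes, this is an identity.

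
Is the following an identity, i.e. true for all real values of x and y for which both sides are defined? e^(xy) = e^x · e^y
No, this is NOT an identity.

Claim: e^(xy) = e^x · e^y.
Test a specific point where both sides are defined: x = 4, y = 3/2.
LHS = e^(xy) ≈ 403.4288
RHS = e^x · e^y ≈ 244.6919
Since 403.4288 ≠ 244.6919, the equation fails at this point, so it cannot hold for all real values of x and y for which both sides are defined.
e^x · e^y = e^(x+y), not e^(xy).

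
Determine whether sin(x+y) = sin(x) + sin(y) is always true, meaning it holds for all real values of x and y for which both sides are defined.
No, this is NOT an identity.

Claim: sin(x+y) = sin(x) + sin(y).
Test a specific point where both sides are defined: x = -π/6, y = 2π/3.
LHS = sin(x+y) ≈ 1.0000
RHS = sin(x) + sin(y) ≈ 0.3660
Since 1.0000 ≠ 0.3660, the equation fails at this point, so it cannot hold for all real values of x and y for which both sides are defined.
The correct expansion is sin(x+y) = sin(x)cos(y) + cos(x)sin(y); sine is not additive.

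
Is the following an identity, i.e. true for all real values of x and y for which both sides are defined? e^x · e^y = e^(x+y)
Claim: e^x · e^y = e^(x+y).
Reasoning: This is the law of exponents for a common base: multiplying powers adds exponents. E.g. from the series, (Σ x^j/j!)(Σ y^k/k!) = Σ_m (Σ_{j+k=m} x^j y^k/(j!k!)) = Σ_m (x+y)^m/m! by the binomial theorem.
So the two sides agree for all real values of x and y for which both sides are defined.

Conclusion: Yes, this is an identity.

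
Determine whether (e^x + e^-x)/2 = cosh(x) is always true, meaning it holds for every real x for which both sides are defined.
Claim: (e^x + e^-x)/2 = cosh(x).
Reasoning: This is exactly the definition of the hyperbolic cosine: cosh(x) := (e^x + e^-x)/2.
So the two sides agree for every real x for which both sides are defined.

Conclusion: Yes, this is an identity.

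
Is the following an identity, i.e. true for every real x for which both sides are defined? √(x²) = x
No, this is NOT an identity.

Claim: √(x²) = x.
Test a specific point where both sides are defined: x = -3.
LHS = √(x²) ≈ 3.0000
RHS = x ≈ -3.0000
Since 3.0000 ≠ -3.0000, the equation fails at this point, so it cannot hold for every real x for which both sides are defined.
√(x²) = |x|, which differs from x whenever x < 0 (both sides are defined for every real x).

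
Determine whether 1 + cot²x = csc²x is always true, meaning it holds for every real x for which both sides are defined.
Claim: 1 + cot²x = csc²x.
Reasoning: Start from sin²x + cos²x = 1 and divide every term by sin²x (allowed wherever cot x and csc x are defined): 1 + cot²x = 1/sin²x = csc²x.
So the two sides agree for every real x for which both sides are defined.

Conclusion: Yes, this is an identity.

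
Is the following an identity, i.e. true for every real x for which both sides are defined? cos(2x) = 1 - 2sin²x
Claim: cos(2x) = 1 - 2sin²x.
Reasoning: cos(2x) = cos²x - sin²x. Replace cos²x by 1 - sin²x: (1 - sin²x) - sin²x = 1 - 2sin²x.
So the two sides agree for every real x for which both sides are defined.

Conclusion: Yes, this is an identity.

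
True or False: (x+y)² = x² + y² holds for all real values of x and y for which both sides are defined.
False.

Claim: (x+y)² = x² + y².
Test a specific point where both sides are defined: x = 5, y = 3.
LHS = (x+y)² ≈ 64.0000
RHS = x² + y² ≈ 34.0000
Since 64.0000 ≠ 34.0000, the equation fails at this point, so it cannot hold for all real values of x and y for which both sides are defined.
The correct expansion is (x+y)² = x² + 2xy + y²; the cross term 2xy is missing.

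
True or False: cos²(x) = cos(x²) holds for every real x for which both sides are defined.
False.

Claim: cos²(x) = cos(x²).
Test a specific point where both sides are defined: x = 3π/4.
LHS = cos²(x) ≈ 0.5000
RHS = cos(x²) ≈ 0.7442
Since 0.5000 ≠ 0.7442, the equation fails at this point, so it cannot hold for every real x for which both sides are defined.
cos²(x) means (cos x)², squaring the output; cos(x²) squares the input. These are different functions.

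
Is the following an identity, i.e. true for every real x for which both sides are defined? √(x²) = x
Claim: √(x²) = x.
Test a specific point where both sides are defined: x = -2.
LHS = √(x²) ≈ 2.0000
RHS = x ≈ -2.0000
Since 2.0000 ≠ -2.0000, the equation fails at this point, so it cannot hold for every real x for which both sides are defined.
√(x²) = |x|, which differs from x whenever x < 0 (both sides are defined for every real x).

Conclusion: No, this is NOT an identity.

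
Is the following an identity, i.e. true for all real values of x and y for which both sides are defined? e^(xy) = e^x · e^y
No, this is NOT an identity.

Claim: e^(xy) = e^x · e^y.
Test a specific point where both sides are defined: x = -1, y = -2.
LHS = e^(xy) ≈ 7.3891
RHS = e^x · e^y ≈ 0.0498
Since 7.3891 ≠ 0.0498, the equation fails at this point, so it cannot hold for all real values of x and y for which both sides are defined.
e^x · e^y = e^(x+y), not e^(xy).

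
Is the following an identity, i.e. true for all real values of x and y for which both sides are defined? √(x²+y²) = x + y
Claim: √(x²+y²) = x + y.
Test a specific point where both sides are defined: x = 4, y = 3.
LHS = √(x²+y²) ≈ 5.0000
RHS = x + y ≈ 7.0000
Since 5.0000 ≠ 7.0000, the equation fails at this point, so it cannot hold for all real values of x and y for which both sides are defined.
(x+y)² = x² + 2xy + y², not x² + y², so the square root does not split this way.

Conclusion: No, this is NOT an identity.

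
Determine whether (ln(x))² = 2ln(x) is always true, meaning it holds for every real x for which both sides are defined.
Claim: (ln(x))² = 2ln(x).
Test a specific point where both sides are defined: x = 4.
LHS = (ln(x))² ≈ 1.9218
RHS = 2ln(x) ≈ 2.7726
Since 1.9218 ≠ 2.7726, the equation fails at this point, so it cannot hold for every real x for which both sides are defined.
2ln(x) equals ln(x²), which is not the same as (ln x)².

Conclusion: No, this is NOT an identity.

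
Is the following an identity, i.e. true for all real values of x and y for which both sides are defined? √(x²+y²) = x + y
Claim: √(x²+y²) = x + y.
Test a specific point where both sides are defined: x = 5, y = 5.
LHS = √(x²+y²) ≈ 7.0711
RHS = x + y ≈ 10.0000
Since 7.0711 ≠ 10.0000, the equation fails at this point, so it cannot hold for all real values of x and y for which both sides are defined.
(x+y)² = x² + 2xy + y², not x² + y², so the square root does not split this way.

Conclusion: No, this is NOT an identity.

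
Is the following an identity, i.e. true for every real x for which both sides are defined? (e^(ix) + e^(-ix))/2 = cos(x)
Claim: (e^(ix) + e^(-ix))/2 = cos(x).
Reasoning: By Euler's formula e^(ix) = cos(x) + i·sin(x) and e^(-ix) = cos(x) - i·sin(x). Adding cancels the sine terms: e^(ix) + e^(-ix) = 2cos(x); divide by 2.
So the two sides agree for every real x for which both sides are defined.

Conclusion: Yes, this is an identity.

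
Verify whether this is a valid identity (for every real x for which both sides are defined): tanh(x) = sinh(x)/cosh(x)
Yes, this is an identity.

Claim: tanh(x) = sinh(x)/cosh(x).
Reasoning: tanh(x) is defined as sinh(x)/cosh(x) = (e^x - e^-x)/(e^x + e^-x); cosh(x) ≥ 1 is never zero, so this holds for every real x.
So the two sides agree for every real x for which both sides are defined.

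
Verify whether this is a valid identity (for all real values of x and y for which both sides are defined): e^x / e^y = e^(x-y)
Claim: e^x / e^y = e^(x-y).
Reasoning: 1/e^y = e^(-y), so e^x / e^y = e^x · e^(-y) = e^(x + (-y)) = e^(x-y) by the product rule for exponents.
So the two sides agree for all real values of x and y for which both sides are defined.

Conclusion: Yes, this is an identity.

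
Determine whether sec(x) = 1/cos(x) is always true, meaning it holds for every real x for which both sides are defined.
Yes, this is an identity.

Claim: sec(x) = 1/cos(x).
Reasoning: sec(x) is by definition the reciprocal of cos(x), wherever cos(x) ≠ 0.
So the two sides agree for every real x for which both sides are defined.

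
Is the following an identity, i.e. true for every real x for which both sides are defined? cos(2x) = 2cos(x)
No, this is NOT an identity.

Claim: cos(2x) = 2cos(x).
Test a specific point where both sides are defined: x = π/3.
LHS = cos(2x) ≈ -0.5000
RHS = 2cos(x) ≈ 1.0000
Since -0.5000 ≠ 1.0000, the equation fails at this point, so it cannot hold for every real x for which both sides are defined.
The correct double-angle formula is cos(2x) = cos²x - sin²x.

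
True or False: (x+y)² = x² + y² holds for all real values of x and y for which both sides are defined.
Claim: (x+y)² = x² + y².
Test a specific point where both sides are defined: x = -1, y = 4.
LHS = (x+y)² ≈ 9.0000
RHS = x² + y² ≈ 17.0000
Since 9.0000 ≠ 17.0000, the equation fails at this point, so it cannot hold for all real values of x and y for which both sides are defined.
The correct expansion is (x+y)² = x² + 2xy + y²; the cross term 2xy is missing.

Conclusion: False.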